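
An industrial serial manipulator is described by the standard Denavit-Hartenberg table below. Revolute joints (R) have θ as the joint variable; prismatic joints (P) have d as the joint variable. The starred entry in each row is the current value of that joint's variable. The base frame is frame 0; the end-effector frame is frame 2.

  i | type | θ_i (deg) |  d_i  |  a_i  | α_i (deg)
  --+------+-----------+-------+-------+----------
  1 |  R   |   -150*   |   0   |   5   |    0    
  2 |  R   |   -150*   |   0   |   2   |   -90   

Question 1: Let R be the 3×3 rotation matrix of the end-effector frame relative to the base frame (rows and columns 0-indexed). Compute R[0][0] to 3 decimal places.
End-effector x-axis (col 0 of R) = (0.5000,0.8660,0.0000)
R[0][0] = 0.5000

0.500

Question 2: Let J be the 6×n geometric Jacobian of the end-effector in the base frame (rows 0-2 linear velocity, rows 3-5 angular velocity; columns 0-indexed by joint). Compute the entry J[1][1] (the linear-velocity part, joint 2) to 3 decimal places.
1.000

axis z_1 = (0.0000,0.0000,1.0000); lever o_n−o_1 = (1.0000,1.7321,0.0000)
cross product → J_v[:, 1] = (-1.7321,1.0000,0.0000)
J_ω[:, 1] = z_1
entry J[1][1] = 1.0000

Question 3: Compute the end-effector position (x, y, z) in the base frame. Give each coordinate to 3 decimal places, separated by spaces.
-3.330 -0.768 0.000

after link 1: o_1 = (-4.3301, -2.5000, 0.0000)
after link 2: o_2 = (-3.3301, -0.7679, 0.0000)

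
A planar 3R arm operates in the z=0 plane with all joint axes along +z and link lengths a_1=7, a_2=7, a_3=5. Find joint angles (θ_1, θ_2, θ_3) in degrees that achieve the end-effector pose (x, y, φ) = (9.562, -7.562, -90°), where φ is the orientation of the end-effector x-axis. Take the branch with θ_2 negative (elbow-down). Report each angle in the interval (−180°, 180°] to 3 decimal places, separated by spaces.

wrist centre = target − a_3·(cos φ, sin φ) = (9.5620, -2.5620)
cos θ_2 = (97.9957−7²−7²)/(2·7·7) = -0.0000; θ_2 = -90.0025° (elbow-down)
β = atan2(-2.5620,9.5620) = -14.9993°; ψ = atan2(-7.0000,6.9997) = -45.0013°
θ_1 = β − ψ = 30.0020°
θ_3 = φ − θ_1 − θ_2 = -29.9995° (wrapped to (-180°,180°])

30.002 -90.003 -29.999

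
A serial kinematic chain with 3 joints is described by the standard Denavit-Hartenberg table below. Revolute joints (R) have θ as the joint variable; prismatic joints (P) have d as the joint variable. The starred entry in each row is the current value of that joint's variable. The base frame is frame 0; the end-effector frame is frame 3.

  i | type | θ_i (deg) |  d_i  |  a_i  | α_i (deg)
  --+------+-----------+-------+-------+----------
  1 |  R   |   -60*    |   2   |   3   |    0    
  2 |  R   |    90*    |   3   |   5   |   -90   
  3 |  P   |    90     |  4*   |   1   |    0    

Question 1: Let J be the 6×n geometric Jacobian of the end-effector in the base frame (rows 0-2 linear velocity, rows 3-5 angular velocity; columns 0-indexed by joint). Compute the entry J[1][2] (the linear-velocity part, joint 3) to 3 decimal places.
prismatic axis z_2 = (-0.5000,0.8660,0.0000)
J_v[:, 2] = z_2; J_ω[:, 2] = (0,0,0)
entry J[1][2] = 0.8660

0.866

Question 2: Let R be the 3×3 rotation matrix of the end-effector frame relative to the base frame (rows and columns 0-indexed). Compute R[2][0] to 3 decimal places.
End-effector x-axis (col 0 of R) = (0.0000,0.0000,-1.0000)
R[2][0] = -1.0000

-1.000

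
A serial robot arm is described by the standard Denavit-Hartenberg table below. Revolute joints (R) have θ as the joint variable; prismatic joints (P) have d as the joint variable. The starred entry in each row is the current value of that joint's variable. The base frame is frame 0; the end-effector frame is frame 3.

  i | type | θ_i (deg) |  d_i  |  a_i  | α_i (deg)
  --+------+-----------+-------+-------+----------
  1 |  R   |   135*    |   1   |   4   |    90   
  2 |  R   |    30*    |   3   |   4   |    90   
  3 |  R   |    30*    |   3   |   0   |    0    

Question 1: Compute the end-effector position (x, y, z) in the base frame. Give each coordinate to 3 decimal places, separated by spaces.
-4.217 8.460 0.402

after link 1: o_1 = (-2.8284, 2.8284, 1.0000)
after link 2: o_2 = (-3.1566, 7.3992, 3.0000)
after link 3: o_3 = (-4.2173, 8.4599, 0.4019)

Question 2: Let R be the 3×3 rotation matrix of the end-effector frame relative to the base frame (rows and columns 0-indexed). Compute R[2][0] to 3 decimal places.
End-effector x-axis (col 0 of R) = (-0.1768,0.8839,0.4330)
R[2][0] = 0.4330

0.433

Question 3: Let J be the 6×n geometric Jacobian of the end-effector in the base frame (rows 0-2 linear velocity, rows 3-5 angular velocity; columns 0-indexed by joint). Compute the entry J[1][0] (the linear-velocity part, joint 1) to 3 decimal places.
-4.217

axis z_0 = ẑ; lever o_n−o_0 = (-4.2173,8.4599,0.4019)
cross product → J_v[:, 0] = (-8.4599,-4.2173,0.0000)
J_ω[:, 0] = z_0
entry J[1][0] = -4.2173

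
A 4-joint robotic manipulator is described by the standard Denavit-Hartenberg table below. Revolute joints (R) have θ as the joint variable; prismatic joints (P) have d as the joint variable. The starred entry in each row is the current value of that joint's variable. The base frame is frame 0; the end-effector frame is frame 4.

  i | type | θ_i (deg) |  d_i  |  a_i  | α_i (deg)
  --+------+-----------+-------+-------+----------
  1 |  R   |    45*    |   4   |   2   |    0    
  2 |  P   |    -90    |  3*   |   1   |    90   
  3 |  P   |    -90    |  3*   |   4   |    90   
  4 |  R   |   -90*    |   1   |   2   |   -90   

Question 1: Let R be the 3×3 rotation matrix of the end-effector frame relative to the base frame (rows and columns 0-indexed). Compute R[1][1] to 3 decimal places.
End-effector y-axis (col 1 of R) = (0.7071,-0.7071,0.0000)
R[1][1] = -0.7071

-0.707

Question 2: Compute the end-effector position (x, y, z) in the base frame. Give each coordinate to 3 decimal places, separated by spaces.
0.707 0.707 3.000

after link 1: o_1 = (1.4142, 1.4142, 4.0000)
after link 2: o_2 = (2.1213, 0.7071, 7.0000)
after link 3: o_3 = (-0.0000, -1.4142, 3.0000)
after link 4: o_4 = (0.7071, 0.7071, 3.0000)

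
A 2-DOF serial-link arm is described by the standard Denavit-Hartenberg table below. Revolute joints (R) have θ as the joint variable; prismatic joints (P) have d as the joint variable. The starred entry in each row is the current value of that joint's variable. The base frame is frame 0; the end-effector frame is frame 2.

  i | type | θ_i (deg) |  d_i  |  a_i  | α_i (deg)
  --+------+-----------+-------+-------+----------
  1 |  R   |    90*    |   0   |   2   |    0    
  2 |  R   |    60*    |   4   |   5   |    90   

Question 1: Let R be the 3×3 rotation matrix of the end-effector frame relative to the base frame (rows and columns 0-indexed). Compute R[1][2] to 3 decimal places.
End-effector z-axis (col 2 of R) = (0.5000,0.8660,0.0000)
R[1][2] = 0.8660

0.866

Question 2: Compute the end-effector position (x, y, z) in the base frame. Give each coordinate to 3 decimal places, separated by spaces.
after link 1: o_1 = (0.0000, 2.0000, 0.0000)
after link 2: o_2 = (-4.3301, 4.5000, 4.0000)

-4.330 4.500 4.000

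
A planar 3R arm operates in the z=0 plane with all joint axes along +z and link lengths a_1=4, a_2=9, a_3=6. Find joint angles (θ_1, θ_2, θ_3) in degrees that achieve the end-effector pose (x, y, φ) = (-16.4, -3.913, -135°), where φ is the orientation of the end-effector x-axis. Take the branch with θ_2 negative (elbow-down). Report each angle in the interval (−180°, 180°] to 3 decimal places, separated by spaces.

-150.000 -45.002 60.002

wrist centre = target − a_3·(cos φ, sin φ) = (-12.1574, 0.3296)
cos θ_2 = (147.9100−4²−9²)/(2·4·9) = 0.7071; θ_2 = -45.0018° (elbow-down)
β = atan2(0.3296,-12.1574) = 178.4468°; ψ = atan2(-6.3642,10.3638) = -31.5532°
θ_1 = β − ψ = 210.0001°
θ_3 = φ − θ_1 − θ_2 = 60.0018° (wrapped to (-180°,180°])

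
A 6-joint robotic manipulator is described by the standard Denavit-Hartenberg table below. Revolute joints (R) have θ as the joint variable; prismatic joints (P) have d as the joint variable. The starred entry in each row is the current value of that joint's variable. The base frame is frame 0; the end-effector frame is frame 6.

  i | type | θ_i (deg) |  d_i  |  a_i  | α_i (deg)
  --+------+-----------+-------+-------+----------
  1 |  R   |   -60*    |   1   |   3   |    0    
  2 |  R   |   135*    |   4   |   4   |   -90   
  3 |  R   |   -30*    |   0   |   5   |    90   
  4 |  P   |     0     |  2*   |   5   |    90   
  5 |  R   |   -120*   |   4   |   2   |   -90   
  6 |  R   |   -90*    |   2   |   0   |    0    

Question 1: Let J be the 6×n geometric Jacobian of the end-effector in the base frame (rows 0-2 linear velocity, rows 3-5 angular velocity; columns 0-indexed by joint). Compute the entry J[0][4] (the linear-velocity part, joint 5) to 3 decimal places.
axis z_4 = (0.9659,-0.2588,0.0000); lever o_n−o_4 = (4.3813,0.8966,-2.0000)
cross product → J_v[:, 4] = (0.5176,1.9319,2.0000)
J_ω[:, 4] = z_4
entry J[0][4] = 0.5176

0.518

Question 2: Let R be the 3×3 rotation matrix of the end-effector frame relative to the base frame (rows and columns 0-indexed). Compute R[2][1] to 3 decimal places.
End-effector y-axis (col 1 of R) = (0.0000,0.0000,-1.0000)
R[2][1] = -1.0000

-1.000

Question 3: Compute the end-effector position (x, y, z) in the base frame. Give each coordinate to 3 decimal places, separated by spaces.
after link 1: o_1 = (1.5000, -2.5981, 1.0000)
after link 2: o_2 = (2.5353, 1.2656, 5.0000)
after link 3: o_3 = (3.6560, 5.4482, 7.5000)
after link 4: o_4 = (4.5179, 8.6649, 11.7321)
after link 5: o_5 = (8.3816, 7.6296, 9.7321)
after link 6: o_6 = (8.8992, 9.5614, 9.7321)

8.899 9.561 9.732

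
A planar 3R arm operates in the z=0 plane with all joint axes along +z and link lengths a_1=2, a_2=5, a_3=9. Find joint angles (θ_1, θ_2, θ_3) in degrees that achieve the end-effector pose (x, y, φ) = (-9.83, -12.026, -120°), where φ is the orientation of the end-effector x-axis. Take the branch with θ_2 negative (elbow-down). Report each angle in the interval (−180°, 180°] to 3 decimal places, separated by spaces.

wrist centre = target − a_3·(cos φ, sin φ) = (-5.3300, -4.2318)
cos θ_2 = (46.3168−2²−5²)/(2·2·5) = 0.8658; θ_2 = -30.0213° (elbow-down)
β = atan2(-4.2318,-5.3300) = -141.5521°; ψ = atan2(-2.5016,6.3292) = -21.5664°
θ_1 = β − ψ = -119.9857°
θ_3 = φ − θ_1 − θ_2 = 30.0070° (wrapped to (-180°,180°])

-119.986 -30.021 30.007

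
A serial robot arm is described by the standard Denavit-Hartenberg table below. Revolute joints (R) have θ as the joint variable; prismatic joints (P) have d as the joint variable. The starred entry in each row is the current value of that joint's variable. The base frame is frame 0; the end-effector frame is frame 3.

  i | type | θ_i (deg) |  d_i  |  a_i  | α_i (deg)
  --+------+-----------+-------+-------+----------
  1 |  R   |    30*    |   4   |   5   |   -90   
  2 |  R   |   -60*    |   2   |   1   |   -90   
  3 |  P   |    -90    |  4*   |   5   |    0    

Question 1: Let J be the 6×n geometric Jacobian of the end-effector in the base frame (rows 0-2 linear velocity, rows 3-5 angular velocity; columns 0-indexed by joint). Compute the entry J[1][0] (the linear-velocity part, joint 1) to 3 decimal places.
axis z_0 = ẑ; lever o_n−o_0 = (4.2631,10.5442,2.8660)
cross product → J_v[:, 0] = (-10.5442,4.2631,0.0000)
J_ω[:, 0] = z_0
entry J[1][0] = 4.2631

4.263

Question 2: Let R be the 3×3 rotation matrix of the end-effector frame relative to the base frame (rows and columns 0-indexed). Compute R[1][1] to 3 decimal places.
0.250

End-effector y-axis (col 1 of R) = (0.4330,0.2500,0.8660)
R[1][1] = 0.2500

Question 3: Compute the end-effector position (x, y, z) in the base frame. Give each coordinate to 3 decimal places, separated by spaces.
4.263 10.544 2.866

after link 1: o_1 = (4.3301, 2.5000, 4.0000)
after link 2: o_2 = (3.7631, 4.4821, 4.8660)
after link 3: o_3 = (4.2631, 10.5442, 2.8660)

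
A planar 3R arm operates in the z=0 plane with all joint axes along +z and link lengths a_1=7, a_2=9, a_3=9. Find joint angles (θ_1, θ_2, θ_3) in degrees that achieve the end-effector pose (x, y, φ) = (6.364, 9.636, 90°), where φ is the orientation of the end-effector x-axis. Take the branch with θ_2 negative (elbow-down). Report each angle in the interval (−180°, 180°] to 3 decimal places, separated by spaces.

89.999 -135.000 135.000

wrist centre = target − a_3·(cos φ, sin φ) = (6.3640, 0.6360)
cos θ_2 = (40.9050−7²−9²)/(2·7·9) = -0.7071; θ_2 = -134.9997° (elbow-down)
β = atan2(0.6360,6.3640) = 5.7070°; ψ = atan2(-6.3640,0.6361) = -84.2923°
θ_1 = β − ψ = 89.9994°
θ_3 = φ − θ_1 − θ_2 = 135.0004° (wrapped to (-180°,180°])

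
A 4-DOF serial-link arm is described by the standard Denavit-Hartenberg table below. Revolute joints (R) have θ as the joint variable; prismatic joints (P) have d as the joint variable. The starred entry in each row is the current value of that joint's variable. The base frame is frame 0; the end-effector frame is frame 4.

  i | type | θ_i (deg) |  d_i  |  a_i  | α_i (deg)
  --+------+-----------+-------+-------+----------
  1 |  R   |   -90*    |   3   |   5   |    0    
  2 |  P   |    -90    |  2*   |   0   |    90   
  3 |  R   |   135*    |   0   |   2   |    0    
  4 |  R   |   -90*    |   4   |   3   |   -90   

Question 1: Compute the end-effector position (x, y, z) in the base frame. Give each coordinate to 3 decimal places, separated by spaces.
-0.707 -1.000 8.536

after link 1: o_1 = (0.0000, -5.0000, 3.0000)
after link 2: o_2 = (0.0000, -5.0000, 5.0000)
after link 3: o_3 = (1.4142, -5.0000, 6.4142)
after link 4: o_4 = (-0.7071, -1.0000, 8.5355)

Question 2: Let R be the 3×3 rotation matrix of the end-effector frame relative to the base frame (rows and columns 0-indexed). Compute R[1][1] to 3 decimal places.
-1.000

End-effector y-axis (col 1 of R) = (0.0000,-1.0000,-0.0000)
R[1][1] = -1.0000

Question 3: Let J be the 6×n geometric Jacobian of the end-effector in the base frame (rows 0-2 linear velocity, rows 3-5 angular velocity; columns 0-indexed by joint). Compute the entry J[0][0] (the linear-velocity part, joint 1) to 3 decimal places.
1.000

axis z_0 = ẑ; lever o_n−o_0 = (-0.7071,-1.0000,8.5355)
cross product → J_v[:, 0] = (1.0000,-0.7071,0.0000)
J_ω[:, 0] = z_0
entry J[0][0] = 1.0000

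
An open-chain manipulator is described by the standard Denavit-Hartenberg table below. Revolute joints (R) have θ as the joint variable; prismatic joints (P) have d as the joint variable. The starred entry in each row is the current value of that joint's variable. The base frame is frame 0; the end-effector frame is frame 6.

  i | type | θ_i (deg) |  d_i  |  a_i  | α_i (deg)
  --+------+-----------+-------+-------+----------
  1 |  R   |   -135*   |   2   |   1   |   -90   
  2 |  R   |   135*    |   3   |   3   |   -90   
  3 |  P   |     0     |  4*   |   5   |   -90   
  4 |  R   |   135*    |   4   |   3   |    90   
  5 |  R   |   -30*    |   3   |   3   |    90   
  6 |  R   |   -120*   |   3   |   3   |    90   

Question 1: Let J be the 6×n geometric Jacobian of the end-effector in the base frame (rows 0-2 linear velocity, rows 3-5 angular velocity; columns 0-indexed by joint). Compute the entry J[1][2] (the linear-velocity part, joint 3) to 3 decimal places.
0.500

prismatic axis z_2 = (0.5000,0.5000,0.7071)
J_v[:, 2] = z_2; J_ω[:, 2] = (0,0,0)
entry J[1][2] = 0.5000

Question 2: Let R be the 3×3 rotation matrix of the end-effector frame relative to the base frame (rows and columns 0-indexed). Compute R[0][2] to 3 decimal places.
End-effector z-axis (col 2 of R) = (0.2241,0.8365,-0.5000)
R[0][2] = 0.2241

0.224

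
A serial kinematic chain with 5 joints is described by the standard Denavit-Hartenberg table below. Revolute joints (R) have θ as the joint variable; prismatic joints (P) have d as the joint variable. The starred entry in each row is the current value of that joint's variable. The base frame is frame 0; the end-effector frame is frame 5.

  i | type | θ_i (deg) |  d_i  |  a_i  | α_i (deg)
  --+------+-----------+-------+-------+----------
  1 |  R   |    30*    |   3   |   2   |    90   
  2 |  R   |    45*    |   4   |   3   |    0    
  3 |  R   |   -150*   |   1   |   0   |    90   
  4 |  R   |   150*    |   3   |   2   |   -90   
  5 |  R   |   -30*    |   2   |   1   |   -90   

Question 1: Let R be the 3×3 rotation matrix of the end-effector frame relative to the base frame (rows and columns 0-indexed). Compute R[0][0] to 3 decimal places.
End-effector x-axis (col 0 of R) = (-0.0336,-0.5194,0.8539)
R[0][0] = -0.0336

-0.034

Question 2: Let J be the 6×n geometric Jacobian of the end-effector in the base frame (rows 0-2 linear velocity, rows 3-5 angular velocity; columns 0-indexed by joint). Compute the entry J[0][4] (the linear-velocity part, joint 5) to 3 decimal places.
axis z_4 = (-0.3209,0.8147,0.4830); lever o_n−o_4 = (-0.6755,1.1100,1.8198)
cross product → J_v[:, 4] = (0.9465,0.2578,0.1941)
J_ω[:, 4] = z_4
entry J[0][4] = 0.9465

0.947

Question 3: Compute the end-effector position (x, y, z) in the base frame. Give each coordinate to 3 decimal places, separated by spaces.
3.772 -3.250 9.391

after link 1: o_1 = (1.7321, 1.0000, 3.0000)
after link 2: o_2 = (5.5692, -1.4034, 5.1213)
after link 3: o_3 = (6.0692, -2.2695, 5.1213)
after link 4: o_4 = (4.4478, -4.3602, 7.5708)
after link 5: o_5 = (3.7723, -3.2503, 9.3906)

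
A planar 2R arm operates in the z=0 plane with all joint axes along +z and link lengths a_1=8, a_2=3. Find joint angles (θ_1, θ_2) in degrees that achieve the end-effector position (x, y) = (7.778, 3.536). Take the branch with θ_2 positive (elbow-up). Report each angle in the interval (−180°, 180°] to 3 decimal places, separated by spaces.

3.891 89.999

cos θ_2 = (73.0006−8²−3²)/(2·8·3) = 0.0000; θ_2 = 89.9993° (elbow-up)
β = atan2(3.5360,7.7780) = 24.4473°; ψ = atan2(3.0000,8.0000) = 20.5560°
θ_1 = β − ψ = 3.8913°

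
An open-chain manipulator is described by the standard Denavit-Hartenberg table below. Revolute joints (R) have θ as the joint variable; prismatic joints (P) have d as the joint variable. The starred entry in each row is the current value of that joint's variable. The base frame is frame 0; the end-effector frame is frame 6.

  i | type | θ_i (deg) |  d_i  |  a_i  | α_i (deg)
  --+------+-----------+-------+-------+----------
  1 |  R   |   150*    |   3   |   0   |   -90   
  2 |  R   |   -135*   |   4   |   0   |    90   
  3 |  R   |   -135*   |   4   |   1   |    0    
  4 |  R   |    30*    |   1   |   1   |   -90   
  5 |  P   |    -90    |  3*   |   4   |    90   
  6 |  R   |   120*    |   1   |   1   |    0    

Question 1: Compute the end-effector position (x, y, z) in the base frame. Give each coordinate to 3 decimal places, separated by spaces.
after link 1: o_1 = (0.0000, 0.0000, 3.0000)
after link 2: o_2 = (-2.0000, -3.4641, 3.0000)
after link 3: o_3 = (0.3700, -4.0159, -0.3284)
after link 4: o_4 = (1.3069, -3.4415, -1.2185)
after link 5: o_5 = (5.9191, -5.2078, -1.9979)
after link 6: o_6 = (5.9128, -6.0607, -0.8699)

5.913 -6.061 -0.870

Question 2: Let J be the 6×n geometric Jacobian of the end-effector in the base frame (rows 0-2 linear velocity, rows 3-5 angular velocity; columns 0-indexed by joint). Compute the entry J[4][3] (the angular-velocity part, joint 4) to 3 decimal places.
axis z_3 = (0.6124,-0.3536,-0.7071); lever o_n−o_3 = (5.5428,-2.0447,-0.5414)
cross product → J_v[:, 3] = (-1.2544,-3.5878,0.7075)
J_ω[:, 3] = z_3
entry J[4][3] = -0.3536

-0.354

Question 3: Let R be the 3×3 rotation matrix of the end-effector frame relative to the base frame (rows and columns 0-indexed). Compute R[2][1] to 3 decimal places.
0.271

End-effector y-axis (col 1 of R) = (-0.8908,0.3649,0.2709)
R[2][1] = 0.2709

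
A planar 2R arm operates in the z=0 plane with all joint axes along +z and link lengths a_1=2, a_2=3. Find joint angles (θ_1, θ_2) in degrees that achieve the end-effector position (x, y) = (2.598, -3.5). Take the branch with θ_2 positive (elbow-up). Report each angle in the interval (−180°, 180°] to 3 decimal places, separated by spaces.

cos θ_2 = (18.9996−2²−3²)/(2·2·3) = 0.5000; θ_2 = 60.0022° (elbow-up)
β = atan2(-3.5000,2.5980) = -53.4140°; ψ = atan2(2.5981,3.4999) = 36.5882°
θ_1 = β − ψ = -90.0022°

-90.002 60.002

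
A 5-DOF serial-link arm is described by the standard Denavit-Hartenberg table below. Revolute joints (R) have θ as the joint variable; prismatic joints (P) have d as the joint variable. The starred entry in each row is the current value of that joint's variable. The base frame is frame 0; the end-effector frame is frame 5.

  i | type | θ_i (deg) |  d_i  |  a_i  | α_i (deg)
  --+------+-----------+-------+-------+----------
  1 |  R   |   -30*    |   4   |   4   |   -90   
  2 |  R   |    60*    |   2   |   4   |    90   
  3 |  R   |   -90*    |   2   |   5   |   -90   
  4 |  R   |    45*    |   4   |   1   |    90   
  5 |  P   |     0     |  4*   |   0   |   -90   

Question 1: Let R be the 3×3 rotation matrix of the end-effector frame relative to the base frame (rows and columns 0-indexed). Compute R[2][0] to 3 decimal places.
-0.354

End-effector x-axis (col 0 of R) = (-0.8839,-0.3062,-0.3536)
R[2][0] = -0.3536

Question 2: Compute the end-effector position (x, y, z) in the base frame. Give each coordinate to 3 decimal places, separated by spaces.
after link 1: o_1 = (3.4641, -2.0000, 4.0000)
after link 2: o_2 = (6.1962, -1.2679, 0.5359)
after link 3: o_3 = (5.1962, -6.4641, 1.5359)
after link 4: o_4 = (6.0443, -7.7703, -2.2818)
after link 5: o_5 = (6.7514, -11.4445, -0.8675)

6.751 -11.445 -0.868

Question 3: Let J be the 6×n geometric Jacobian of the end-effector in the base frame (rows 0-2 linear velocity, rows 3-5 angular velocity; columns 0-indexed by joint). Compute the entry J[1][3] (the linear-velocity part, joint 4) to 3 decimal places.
-0.306

axis z_3 = (0.4330,-0.2500,-0.8660); lever o_n−o_3 = (1.5553,-4.9804,-2.4034)
cross product → J_v[:, 3] = (-3.7123,-0.3062,-1.7678)
J_ω[:, 3] = z_3
entry J[1][3] = -0.3062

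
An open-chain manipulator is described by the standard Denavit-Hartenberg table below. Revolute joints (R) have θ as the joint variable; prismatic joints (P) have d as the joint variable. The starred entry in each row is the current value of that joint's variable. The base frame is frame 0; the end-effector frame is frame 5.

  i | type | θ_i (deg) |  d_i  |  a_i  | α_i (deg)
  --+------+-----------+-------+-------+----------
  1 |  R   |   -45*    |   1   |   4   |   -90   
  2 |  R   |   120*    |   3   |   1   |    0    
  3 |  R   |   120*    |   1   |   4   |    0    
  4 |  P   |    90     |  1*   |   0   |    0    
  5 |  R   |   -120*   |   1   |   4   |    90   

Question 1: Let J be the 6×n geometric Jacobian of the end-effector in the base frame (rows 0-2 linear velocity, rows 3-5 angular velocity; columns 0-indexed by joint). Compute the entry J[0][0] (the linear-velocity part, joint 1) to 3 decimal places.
axis z_0 = ẑ; lever o_n−o_0 = (2.8538,5.6315,5.5981)
cross product → J_v[:, 0] = (-5.6315,2.8538,0.0000)
J_ω[:, 0] = z_0
entry J[0][0] = -5.6315

-5.631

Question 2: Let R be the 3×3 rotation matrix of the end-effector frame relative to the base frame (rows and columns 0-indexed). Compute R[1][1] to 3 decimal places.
0.707

End-effector y-axis (col 1 of R) = (0.7071,0.7071,0.0000)
R[1][1] = 0.7071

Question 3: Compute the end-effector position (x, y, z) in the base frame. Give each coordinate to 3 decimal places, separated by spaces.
2.854 5.631 5.598

after link 1: o_1 = (2.8284, -2.8284, 1.0000)
after link 2: o_2 = (4.5962, -0.3536, 0.1340)
after link 3: o_3 = (3.8891, 1.7678, 3.5981)
after link 4: o_4 = (4.5962, 2.4749, 3.5981)
after link 5: o_5 = (2.8538, 5.6315, 5.5981)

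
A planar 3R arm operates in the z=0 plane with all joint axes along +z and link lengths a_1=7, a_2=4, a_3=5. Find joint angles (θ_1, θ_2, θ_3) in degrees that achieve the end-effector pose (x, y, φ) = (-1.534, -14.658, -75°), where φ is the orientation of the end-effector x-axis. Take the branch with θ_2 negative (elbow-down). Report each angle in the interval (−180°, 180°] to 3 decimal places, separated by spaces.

-89.997 -45.004 60.001

wrist centre = target − a_3·(cos φ, sin φ) = (-2.8281, -9.8284)
cos θ_2 = (104.5950−7²−4²)/(2·7·4) = 0.7071; θ_2 = -45.0043° (elbow-down)
β = atan2(-9.8284,-2.8281) = -106.0531°; ψ = atan2(-2.8286,9.8282) = -16.0563°
θ_1 = β − ψ = -89.9968°
θ_3 = φ − θ_1 − θ_2 = 60.0011° (wrapped to (-180°,180°])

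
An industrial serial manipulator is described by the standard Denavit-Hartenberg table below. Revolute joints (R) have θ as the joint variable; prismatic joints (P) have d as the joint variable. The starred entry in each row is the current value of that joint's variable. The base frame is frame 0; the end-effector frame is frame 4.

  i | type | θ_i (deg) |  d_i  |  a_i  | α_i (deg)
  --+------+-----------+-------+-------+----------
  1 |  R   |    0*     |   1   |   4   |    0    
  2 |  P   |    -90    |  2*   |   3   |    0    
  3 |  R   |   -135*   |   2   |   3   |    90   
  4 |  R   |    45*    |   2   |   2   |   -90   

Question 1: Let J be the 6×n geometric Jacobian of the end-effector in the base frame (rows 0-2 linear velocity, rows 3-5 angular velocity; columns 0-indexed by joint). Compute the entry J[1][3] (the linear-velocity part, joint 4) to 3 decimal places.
-1.000

axis z_3 = (0.7071,0.7071,0.0000); lever o_n−o_3 = (0.4142,2.4142,1.4142)
cross product → J_v[:, 3] = (1.0000,-1.0000,1.4142)
J_ω[:, 3] = z_3
entry J[1][3] = -1.0000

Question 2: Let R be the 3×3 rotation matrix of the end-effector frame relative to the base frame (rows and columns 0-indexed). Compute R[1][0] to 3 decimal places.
0.500

End-effector x-axis (col 0 of R) = (-0.5000,0.5000,0.7071)
R[1][0] = 0.5000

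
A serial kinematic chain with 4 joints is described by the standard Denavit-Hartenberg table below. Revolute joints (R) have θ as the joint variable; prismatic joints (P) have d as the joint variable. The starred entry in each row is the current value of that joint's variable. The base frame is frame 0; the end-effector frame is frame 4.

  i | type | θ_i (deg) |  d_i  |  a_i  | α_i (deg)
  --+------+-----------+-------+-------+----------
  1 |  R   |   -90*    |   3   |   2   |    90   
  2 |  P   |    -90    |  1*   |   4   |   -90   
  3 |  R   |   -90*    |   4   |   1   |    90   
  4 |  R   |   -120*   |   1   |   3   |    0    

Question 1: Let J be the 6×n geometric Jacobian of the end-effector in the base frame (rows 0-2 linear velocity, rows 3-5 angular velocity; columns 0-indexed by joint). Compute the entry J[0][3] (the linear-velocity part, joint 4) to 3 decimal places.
axis z_3 = (0.0000,-0.0000,1.0000); lever o_n−o_3 = (1.5000,2.5981,1.0000)
cross product → J_v[:, 3] = (-2.5981,1.5000,0.0000)
J_ω[:, 3] = z_3
entry J[0][3] = -2.5981

-2.598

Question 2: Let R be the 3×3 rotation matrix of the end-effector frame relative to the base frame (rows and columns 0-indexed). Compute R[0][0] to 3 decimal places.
0.500

End-effector x-axis (col 0 of R) = (0.5000,0.8660,0.0000)
R[0][0] = 0.5000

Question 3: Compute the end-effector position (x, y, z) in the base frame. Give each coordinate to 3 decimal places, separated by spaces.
after link 1: o_1 = (0.0000, -2.0000, 3.0000)
after link 2: o_2 = (-1.0000, -2.0000, -1.0000)
after link 3: o_3 = (-2.0000, -6.0000, -1.0000)
after link 4: o_4 = (-0.5000, -3.4019, 0.0000)

-0.500 -3.402 0.000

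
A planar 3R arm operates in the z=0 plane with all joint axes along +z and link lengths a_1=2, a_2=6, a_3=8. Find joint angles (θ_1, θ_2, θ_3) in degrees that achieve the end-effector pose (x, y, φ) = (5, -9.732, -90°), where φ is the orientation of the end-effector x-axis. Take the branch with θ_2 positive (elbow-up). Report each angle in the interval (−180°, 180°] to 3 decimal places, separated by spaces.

-120.000 120.000 -90.000

wrist centre = target − a_3·(cos φ, sin φ) = (5.0000, -1.7320)
cos θ_2 = (27.9998−2²−6²)/(2·2·6) = -0.5000; θ_2 = 120.0005° (elbow-up)
β = atan2(-1.7320,5.0000) = -19.1061°; ψ = atan2(5.1961,-1.0000) = 100.8939°
θ_1 = β − ψ = -120.0000°
θ_3 = φ − θ_1 − θ_2 = -90.0005° (wrapped to (-180°,180°])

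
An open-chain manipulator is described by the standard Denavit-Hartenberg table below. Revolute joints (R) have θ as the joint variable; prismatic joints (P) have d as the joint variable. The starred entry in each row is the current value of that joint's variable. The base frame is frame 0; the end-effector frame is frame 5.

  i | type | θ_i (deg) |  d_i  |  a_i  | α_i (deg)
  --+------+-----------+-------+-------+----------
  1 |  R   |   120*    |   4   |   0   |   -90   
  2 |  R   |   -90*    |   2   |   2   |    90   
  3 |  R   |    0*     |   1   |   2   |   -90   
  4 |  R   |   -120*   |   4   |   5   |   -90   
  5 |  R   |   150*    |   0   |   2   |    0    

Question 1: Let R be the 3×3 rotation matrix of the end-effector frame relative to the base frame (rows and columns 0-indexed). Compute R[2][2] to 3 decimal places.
0.866

End-effector z-axis (col 2 of R) = (0.2500,-0.4330,0.8660)
R[2][2] = 0.8660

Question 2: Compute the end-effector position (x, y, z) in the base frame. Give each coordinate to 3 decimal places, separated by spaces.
-2.415 -5.817 6.366

after link 1: o_1 = (0.0000, 0.0000, 4.0000)
after link 2: o_2 = (-1.7321, -1.0000, 6.0000)
after link 3: o_3 = (-1.2321, -1.8660, 8.0000)
after link 4: o_4 = (-2.5311, -7.6160, 5.5000)
after link 5: o_5 = (-2.4151, -5.8170, 6.3660)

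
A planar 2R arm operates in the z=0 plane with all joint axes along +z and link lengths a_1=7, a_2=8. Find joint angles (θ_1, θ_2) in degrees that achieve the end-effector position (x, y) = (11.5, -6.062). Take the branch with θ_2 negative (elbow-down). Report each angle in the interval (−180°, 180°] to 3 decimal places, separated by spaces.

4.410 -60.001

cos θ_2 = (168.9978−7²−8²)/(2·7·8) = 0.5000; θ_2 = -60.0013° (elbow-down)
β = atan2(-6.0620,11.5000) = -27.7951°; ψ = atan2(-6.9283,10.9998) = -32.2049°
θ_1 = β − ψ = 4.4098°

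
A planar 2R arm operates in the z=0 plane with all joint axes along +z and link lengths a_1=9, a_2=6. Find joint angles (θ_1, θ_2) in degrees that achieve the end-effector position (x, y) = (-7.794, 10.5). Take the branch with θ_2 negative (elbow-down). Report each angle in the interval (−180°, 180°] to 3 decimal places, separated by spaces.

150.000 -60.002

cos θ_2 = (170.9964−9²−6²)/(2·9·6) = 0.5000; θ_2 = -60.0022° (elbow-down)
β = atan2(10.5000,-7.7940) = 126.5860°; ψ = atan2(-5.1963,11.9998) = -23.4140°
θ_1 = β − ψ = 150.0000°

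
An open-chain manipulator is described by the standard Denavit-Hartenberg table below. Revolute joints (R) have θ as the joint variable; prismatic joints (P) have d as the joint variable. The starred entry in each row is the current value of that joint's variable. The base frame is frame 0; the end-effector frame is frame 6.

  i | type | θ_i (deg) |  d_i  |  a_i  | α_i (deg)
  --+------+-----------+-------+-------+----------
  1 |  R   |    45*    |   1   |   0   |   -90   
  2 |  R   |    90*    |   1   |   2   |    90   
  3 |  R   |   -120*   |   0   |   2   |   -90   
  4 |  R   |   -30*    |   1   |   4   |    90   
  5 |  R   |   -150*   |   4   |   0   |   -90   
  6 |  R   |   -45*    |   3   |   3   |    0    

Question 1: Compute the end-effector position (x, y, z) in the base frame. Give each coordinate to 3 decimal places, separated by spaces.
after link 1: o_1 = (0.0000, 0.0000, 1.0000)
after link 2: o_2 = (-0.7071, 0.7071, -1.0000)
after link 3: o_3 = (0.5176, -0.5176, -0.0000)
after link 4: o_4 = (4.4067, -1.5783, 0.8660)
after link 5: o_5 = (5.6315, 2.0959, -0.1340)
after link 6: o_6 = (4.6895, 5.3976, 2.3583)

4.689 5.398 2.358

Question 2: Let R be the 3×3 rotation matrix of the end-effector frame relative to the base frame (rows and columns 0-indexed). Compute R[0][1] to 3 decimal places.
-0.883

End-effector y-axis (col 1 of R) = (-0.8828,-0.4163,0.2178)
R[0][1] = -0.8828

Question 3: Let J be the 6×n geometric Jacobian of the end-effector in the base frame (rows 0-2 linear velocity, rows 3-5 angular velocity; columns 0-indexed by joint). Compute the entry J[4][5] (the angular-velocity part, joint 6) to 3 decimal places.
0.218

axis z_5 = (0.1358,0.2178,0.9665); lever o_n−o_5 = (-0.9420,3.3017,2.4923)
cross product → J_v[:, 5] = (-2.6483,-1.2488,0.6534)
J_ω[:, 5] = z_5
entry J[4][5] = 0.2178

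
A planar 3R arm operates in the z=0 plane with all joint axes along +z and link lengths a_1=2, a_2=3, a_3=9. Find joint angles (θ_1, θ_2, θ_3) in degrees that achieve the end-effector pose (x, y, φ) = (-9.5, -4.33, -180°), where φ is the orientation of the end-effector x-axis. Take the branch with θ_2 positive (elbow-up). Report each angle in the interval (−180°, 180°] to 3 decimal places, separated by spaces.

-133.178 60.006 -106.828

wrist centre = target − a_3·(cos φ, sin φ) = (-0.5000, -4.3300)
cos θ_2 = (18.9989−2²−3²)/(2·2·3) = 0.4999; θ_2 = 60.0061° (elbow-up)
β = atan2(-4.3300,-0.5000) = -96.5870°; ψ = atan2(2.5982,3.4997) = 36.5906°
θ_1 = β − ψ = -133.1776°
θ_3 = φ − θ_1 − θ_2 = -106.8285° (wrapped to (-180°,180°])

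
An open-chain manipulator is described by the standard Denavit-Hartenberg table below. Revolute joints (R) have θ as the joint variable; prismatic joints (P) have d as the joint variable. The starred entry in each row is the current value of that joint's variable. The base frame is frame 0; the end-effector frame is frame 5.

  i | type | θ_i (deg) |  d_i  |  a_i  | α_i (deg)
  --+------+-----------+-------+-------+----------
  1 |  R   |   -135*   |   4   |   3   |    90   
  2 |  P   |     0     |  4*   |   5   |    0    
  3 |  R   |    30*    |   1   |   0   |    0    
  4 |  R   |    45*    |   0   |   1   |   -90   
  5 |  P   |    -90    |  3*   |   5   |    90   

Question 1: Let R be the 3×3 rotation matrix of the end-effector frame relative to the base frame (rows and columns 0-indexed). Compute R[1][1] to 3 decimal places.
End-effector y-axis (col 1 of R) = (0.6830,0.6830,0.2588)
R[1][1] = 0.6830

0.683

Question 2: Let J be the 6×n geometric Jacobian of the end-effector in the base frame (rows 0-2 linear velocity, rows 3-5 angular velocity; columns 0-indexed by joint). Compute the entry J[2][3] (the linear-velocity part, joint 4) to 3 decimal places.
-2.639

axis z_3 = (-0.7071,0.7071,0.0000); lever o_n−o_3 = (-1.6695,5.4016,1.7424)
cross product → J_v[:, 3] = (1.2321,1.2321,-2.6390)
J_ω[:, 3] = z_3
entry J[2][3] = -2.6390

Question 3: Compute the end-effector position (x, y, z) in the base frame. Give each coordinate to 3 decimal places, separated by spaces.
-10.862 3.280 5.742

after link 1: o_1 = (-2.1213, -2.1213, 4.0000)
after link 2: o_2 = (-8.4853, -2.8284, 4.0000)
after link 3: o_3 = (-9.1924, -2.1213, 4.0000)
after link 4: o_4 = (-9.3754, -2.3043, 4.9659)
after link 5: o_5 = (-10.8619, 3.2802, 5.7424)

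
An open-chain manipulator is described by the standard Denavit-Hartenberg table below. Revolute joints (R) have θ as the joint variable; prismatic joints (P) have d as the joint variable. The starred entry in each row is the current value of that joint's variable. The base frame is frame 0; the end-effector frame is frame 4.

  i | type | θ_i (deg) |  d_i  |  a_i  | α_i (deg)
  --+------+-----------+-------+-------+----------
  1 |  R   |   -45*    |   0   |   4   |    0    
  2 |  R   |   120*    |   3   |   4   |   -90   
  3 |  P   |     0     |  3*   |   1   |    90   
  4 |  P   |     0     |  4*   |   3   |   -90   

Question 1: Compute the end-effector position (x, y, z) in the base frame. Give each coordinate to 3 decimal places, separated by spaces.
2.001 5.675 7.000

after link 1: o_1 = (2.8284, -2.8284, 0.0000)
after link 2: o_2 = (3.8637, 1.0353, 3.0000)
after link 3: o_3 = (1.2247, 2.7777, 3.0000)
after link 4: o_4 = (2.0012, 5.6754, 7.0000)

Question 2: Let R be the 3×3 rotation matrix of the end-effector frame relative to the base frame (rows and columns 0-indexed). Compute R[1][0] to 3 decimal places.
0.966

End-effector x-axis (col 0 of R) = (0.2588,0.9659,0.0000)
R[1][0] = 0.9659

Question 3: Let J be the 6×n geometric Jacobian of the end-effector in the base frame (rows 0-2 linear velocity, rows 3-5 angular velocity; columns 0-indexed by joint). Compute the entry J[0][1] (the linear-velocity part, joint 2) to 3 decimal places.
-8.504

axis z_1 = (0.0000,0.0000,1.0000); lever o_n−o_1 = (-0.8272,8.5039,7.0000)
cross product → J_v[:, 1] = (-8.5039,-0.8272,0.0000)
J_ω[:, 1] = z_1
entry J[0][1] = -8.5039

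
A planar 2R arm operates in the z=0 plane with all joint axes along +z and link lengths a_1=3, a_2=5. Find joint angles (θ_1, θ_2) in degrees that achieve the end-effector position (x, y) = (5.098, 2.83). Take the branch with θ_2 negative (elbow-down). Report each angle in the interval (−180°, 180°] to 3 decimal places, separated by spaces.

88.074 -90.003

cos θ_2 = (33.9985−3²−5²)/(2·3·5) = -0.0000; θ_2 = -90.0029° (elbow-down)
β = atan2(2.8300,5.0980) = 29.0355°; ψ = atan2(-5.0000,2.9998) = -59.0383°
θ_1 = β − ψ = 88.0739°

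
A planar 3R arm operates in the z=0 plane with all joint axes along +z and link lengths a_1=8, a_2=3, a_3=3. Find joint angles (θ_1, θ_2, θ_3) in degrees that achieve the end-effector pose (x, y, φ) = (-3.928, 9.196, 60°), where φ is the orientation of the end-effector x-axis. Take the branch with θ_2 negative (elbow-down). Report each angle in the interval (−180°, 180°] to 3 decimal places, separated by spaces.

150.000 -90.005 0.005

wrist centre = target − a_3·(cos φ, sin φ) = (-5.4280, 6.5979)
cos θ_2 = (72.9958−8²−3²)/(2·8·3) = -0.0001; θ_2 = -90.0050° (elbow-down)
β = atan2(6.5979,-5.4280) = 129.4436°; ψ = atan2(-3.0000,7.9997) = -20.5567°
θ_1 = β − ψ = 150.0002°
θ_3 = φ − θ_1 − θ_2 = 0.0048° (wrapped to (-180°,180°])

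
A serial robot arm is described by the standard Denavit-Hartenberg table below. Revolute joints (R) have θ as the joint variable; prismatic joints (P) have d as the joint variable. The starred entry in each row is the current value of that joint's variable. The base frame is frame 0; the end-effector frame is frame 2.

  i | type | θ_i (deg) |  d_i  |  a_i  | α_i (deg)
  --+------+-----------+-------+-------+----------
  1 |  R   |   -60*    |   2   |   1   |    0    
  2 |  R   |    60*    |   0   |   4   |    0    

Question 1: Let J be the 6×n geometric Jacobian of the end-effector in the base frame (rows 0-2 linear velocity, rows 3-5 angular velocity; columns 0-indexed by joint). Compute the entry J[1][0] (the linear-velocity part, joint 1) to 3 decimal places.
axis z_0 = ẑ; lever o_n−o_0 = (4.5000,-0.8660,2.0000)
cross product → J_v[:, 0] = (0.8660,4.5000,-0.0000)
J_ω[:, 0] = z_0
entry J[1][0] = 4.5000

4.500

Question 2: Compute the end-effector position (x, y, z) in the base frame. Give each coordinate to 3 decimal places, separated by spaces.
after link 1: o_1 = (0.5000, -0.8660, 2.0000)
after link 2: o_2 = (4.5000, -0.8660, 2.0000)

4.500 -0.866 2.000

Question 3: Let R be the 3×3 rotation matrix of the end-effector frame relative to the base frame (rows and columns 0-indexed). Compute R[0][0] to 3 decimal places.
End-effector x-axis (col 0 of R) = (1.0000,0.0000,0.0000)
R[0][0] = 1.0000

1.000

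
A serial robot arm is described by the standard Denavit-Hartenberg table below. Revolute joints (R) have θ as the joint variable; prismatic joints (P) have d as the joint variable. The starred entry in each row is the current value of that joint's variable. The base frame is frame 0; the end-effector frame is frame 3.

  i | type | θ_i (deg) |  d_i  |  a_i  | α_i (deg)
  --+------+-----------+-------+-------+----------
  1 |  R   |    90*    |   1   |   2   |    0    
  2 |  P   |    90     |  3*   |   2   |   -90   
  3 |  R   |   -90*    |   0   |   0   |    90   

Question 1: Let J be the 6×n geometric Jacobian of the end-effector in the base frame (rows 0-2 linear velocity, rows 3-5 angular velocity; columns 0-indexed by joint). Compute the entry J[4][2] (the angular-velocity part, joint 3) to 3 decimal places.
-1.000

axis z_2 = (-0.0000,-1.0000,0.0000); lever o_n−o_2 = (0.0000,0.0000,0.0000)
cross product → J_v[:, 2] = (-0.0000,0.0000,0.0000)
J_ω[:, 2] = z_2
entry J[4][2] = -1.0000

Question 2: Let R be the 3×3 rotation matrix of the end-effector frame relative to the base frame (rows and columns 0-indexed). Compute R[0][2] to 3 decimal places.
End-effector z-axis (col 2 of R) = (1.0000,-0.0000,0.0000)
R[0][2] = 1.0000

1.000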